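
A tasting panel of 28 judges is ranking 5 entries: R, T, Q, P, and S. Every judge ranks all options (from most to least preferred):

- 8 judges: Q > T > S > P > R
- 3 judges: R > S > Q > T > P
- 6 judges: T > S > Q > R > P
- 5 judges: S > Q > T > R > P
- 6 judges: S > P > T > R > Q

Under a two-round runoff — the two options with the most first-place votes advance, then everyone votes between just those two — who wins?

Round 1 first-place votes: R 3, T 6, Q 8, P 0, S 11.
S and Q advance.
Runoff: S is preferred to Q by 20 voters; Q by 8.
S wins the runoff.

S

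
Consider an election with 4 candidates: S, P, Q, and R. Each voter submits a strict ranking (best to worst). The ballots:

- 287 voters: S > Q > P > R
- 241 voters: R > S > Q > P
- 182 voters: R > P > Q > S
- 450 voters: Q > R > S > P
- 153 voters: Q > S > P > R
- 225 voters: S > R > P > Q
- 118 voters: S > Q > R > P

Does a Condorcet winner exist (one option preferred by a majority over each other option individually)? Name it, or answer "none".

none

Checking pairwise contests:
R beats S 873–783.
S beats P 1474–182.
S beats Q 871–785.
Q beats R 1008–648.
Every option loses at least one head-to-head, so there is no Condorcet winner.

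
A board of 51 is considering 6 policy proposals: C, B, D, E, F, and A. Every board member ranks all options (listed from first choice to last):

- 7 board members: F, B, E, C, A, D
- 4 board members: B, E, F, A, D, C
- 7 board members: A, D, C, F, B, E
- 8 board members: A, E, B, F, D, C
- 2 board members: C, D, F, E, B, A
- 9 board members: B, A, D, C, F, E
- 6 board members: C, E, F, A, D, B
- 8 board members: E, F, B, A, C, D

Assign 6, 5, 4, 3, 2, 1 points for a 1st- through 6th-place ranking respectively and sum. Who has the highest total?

A

C: 7·3 + 4·1 + 7·4 + 8·1 + 2·6 + 9·3 + 6·6 + 8·2 = 152
B: 7·5 + 4·6 + 7·2 + 8·4 + 2·2 + 9·6 + 6·1 + 8·4 = 201
D: 7·1 + 4·2 + 7·5 + 8·2 + 2·5 + 9·4 + 6·2 + 8·1 = 132
E: 7·4 + 4·5 + 7·1 + 8·5 + 2·3 + 9·1 + 6·5 + 8·6 = 188
F: 7·6 + 4·4 + 7·3 + 8·3 + 2·4 + 9·2 + 6·4 + 8·5 = 193
A: 7·2 + 4·3 + 7·6 + 8·6 + 2·1 + 9·5 + 6·3 + 8·3 = 205
A has the highest Borda score (205).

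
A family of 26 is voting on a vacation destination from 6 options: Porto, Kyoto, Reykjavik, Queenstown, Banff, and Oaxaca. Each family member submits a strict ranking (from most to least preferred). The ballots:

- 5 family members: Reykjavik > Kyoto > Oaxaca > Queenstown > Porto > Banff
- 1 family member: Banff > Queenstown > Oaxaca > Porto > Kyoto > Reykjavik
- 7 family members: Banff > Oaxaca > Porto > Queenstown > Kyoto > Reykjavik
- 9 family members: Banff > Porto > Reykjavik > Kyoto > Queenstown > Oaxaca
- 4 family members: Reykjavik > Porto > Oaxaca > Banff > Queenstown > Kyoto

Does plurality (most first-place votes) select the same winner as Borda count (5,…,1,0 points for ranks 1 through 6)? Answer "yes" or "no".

Plurality — first-place votes: Porto 0, Kyoto 0, Reykjavik 9, Queenstown 0, Banff 17, Oaxaca 0. Winner: Banff.
Borda — scores: Porto 80, Kyoto 46, Reykjavik 72, Queenstown 41, Banff 93, Oaxaca 58. Winner: Banff.
The two methods agree.

yes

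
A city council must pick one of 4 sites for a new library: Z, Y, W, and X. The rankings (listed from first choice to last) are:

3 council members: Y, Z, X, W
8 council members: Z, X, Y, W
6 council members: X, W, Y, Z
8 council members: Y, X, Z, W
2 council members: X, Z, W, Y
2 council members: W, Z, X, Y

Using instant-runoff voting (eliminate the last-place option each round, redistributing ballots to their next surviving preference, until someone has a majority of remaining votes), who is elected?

Y

Round 1: Z 8, Y 11, W 2, X 8. Eliminate W.
Round 2: Z 10, Y 11, X 8. Eliminate X.
Round 3: Z 12, Y 17. Y has a majority.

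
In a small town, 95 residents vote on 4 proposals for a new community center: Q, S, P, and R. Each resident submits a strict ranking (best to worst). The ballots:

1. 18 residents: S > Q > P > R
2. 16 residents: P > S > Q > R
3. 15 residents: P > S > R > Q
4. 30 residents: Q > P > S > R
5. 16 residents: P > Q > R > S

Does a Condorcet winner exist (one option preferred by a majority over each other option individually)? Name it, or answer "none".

none

Checking pairwise contests:
S beats Q 49–46.
P beats S 77–18.
Q beats P 48–47.
Q beats R 80–15.
Every option loses at least one head-to-head, so there is no Condorcet winner.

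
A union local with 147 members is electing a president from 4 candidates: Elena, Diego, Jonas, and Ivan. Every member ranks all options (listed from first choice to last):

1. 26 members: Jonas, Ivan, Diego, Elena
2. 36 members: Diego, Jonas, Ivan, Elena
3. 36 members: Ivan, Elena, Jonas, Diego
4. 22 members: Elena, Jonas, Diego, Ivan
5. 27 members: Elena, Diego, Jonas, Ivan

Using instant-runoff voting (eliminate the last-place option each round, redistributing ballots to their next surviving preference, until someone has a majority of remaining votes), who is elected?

Ivan

Round 1: Elena 49, Diego 36, Jonas 26, Ivan 36. Eliminate Jonas.
Round 2: Elena 49, Diego 36, Ivan 62. Eliminate Diego.
Round 3: Elena 49, Ivan 98. Ivan has a majority.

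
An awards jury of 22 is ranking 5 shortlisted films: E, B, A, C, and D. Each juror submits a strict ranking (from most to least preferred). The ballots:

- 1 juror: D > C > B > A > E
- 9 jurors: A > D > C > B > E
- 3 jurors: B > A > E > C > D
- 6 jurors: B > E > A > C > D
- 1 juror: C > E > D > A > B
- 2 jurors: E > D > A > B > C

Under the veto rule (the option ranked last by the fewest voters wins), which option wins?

Last-place votes: E 10, B 1, A 0, C 2, D 9.
A is ranked last by the fewest voters, so A wins.

A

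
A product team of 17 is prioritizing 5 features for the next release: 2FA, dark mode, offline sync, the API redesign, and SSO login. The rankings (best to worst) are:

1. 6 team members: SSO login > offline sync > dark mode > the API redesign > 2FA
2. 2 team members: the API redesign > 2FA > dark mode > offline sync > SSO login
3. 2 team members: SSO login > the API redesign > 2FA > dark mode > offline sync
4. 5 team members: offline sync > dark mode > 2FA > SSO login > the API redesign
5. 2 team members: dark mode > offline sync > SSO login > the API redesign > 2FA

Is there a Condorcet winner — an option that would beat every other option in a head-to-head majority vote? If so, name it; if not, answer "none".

offline sync vs 2FA: 13–4 for offline sync.
offline sync vs dark mode: 11–6 for offline sync.
offline sync vs the API redesign: 13–4 for offline sync.
offline sync vs SSO login: 9–8 for offline sync.
offline sync beats every other option head-to-head.

offline sync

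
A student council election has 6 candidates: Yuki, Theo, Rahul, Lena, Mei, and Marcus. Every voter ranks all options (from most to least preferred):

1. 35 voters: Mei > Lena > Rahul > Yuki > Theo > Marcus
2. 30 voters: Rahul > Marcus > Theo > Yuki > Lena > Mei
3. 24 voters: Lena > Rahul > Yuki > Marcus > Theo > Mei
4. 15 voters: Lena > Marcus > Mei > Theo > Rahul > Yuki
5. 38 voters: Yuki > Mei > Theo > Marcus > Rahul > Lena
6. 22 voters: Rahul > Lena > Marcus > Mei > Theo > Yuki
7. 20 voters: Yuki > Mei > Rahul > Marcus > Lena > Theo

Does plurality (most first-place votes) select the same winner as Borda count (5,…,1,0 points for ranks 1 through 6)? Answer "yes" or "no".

no

Plurality — first-place votes: Yuki 58, Theo 0, Rahul 52, Lena 39, Mei 35, Marcus 0. Winner: Yuki.
Borda — scores: Yuki 492, Theo 315, Rahul 574, Lena 473, Mei 496, Marcus 410. Winner: Rahul.
The two methods disagree.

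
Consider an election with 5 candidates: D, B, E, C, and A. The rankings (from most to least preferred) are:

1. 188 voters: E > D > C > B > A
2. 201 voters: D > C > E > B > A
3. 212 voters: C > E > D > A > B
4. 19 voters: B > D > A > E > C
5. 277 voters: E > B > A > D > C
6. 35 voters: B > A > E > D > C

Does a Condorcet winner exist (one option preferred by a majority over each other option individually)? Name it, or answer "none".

E

E vs D: 712–220 for E.
E vs B: 878–54 for E.
E vs C: 519–413 for E.
E vs A: 878–54 for E.
E beats every other option head-to-head.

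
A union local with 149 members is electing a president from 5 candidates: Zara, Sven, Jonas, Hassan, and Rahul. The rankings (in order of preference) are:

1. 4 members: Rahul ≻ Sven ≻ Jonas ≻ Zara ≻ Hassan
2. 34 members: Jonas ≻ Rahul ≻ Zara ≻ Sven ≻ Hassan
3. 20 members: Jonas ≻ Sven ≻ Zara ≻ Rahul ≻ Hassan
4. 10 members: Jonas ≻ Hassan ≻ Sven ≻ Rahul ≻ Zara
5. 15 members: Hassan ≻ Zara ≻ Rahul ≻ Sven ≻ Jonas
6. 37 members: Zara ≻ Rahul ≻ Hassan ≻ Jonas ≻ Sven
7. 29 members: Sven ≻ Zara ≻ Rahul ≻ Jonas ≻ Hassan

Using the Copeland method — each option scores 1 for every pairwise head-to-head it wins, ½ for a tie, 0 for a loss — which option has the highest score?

Zara

Zara: beats Sven, Jonas, Hassan, and Rahul → score 4.
Sven: beats Hassan; loses to Zara, Jonas, and Rahul → score 1.
Jonas: beats Sven and Hassan; loses to Zara and Rahul → score 2.
Hassan: loses to Zara, Sven, Jonas, and Rahul → score 0.
Rahul: beats Sven, Jonas, and Hassan; loses to Zara → score 3.
Zara has the best pairwise record.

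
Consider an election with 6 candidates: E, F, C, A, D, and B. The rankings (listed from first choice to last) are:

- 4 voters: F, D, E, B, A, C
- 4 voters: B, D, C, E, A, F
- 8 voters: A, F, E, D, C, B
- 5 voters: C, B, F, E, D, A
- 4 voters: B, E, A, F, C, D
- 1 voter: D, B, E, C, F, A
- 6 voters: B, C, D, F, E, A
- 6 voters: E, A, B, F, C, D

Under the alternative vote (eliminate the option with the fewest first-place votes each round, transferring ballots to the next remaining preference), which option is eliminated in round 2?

F

Round 1: E 6, F 4, C 5, A 8, D 1, B 14. Eliminate D.
Round 2: E 6, F 4, C 5, A 8, B 15. Eliminate F.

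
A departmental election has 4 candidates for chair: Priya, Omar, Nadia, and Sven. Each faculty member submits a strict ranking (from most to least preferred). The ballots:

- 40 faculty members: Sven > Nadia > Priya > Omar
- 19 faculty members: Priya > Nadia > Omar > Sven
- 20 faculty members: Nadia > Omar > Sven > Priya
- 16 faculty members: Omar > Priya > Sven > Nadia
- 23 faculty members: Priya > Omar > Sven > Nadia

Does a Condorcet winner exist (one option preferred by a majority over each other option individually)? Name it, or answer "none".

Checking pairwise contests:
Nadia beats Priya 60–58.
Priya beats Omar 82–36.
Sven beats Nadia 79–39.
Omar beats Sven 78–40.
Every option loses at least one head-to-head, so there is no Condorcet winner.

none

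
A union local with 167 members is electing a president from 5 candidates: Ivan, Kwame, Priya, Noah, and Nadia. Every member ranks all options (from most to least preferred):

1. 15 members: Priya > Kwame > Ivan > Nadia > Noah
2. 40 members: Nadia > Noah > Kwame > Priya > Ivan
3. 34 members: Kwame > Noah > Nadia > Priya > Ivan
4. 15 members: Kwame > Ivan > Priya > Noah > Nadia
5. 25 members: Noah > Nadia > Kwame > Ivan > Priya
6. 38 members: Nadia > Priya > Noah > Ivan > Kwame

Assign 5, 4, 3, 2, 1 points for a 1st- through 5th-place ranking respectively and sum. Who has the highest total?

Ivan: 15·3 + 40·1 + 34·1 + 15·4 + 25·2 + 38·2 = 305
Kwame: 15·4 + 40·3 + 34·5 + 15·5 + 25·3 + 38·1 = 538
Priya: 15·5 + 40·2 + 34·2 + 15·3 + 25·1 + 38·4 = 445
Noah: 15·1 + 40·4 + 34·4 + 15·2 + 25·5 + 38·3 = 580
Nadia: 15·2 + 40·5 + 34·3 + 15·1 + 25·4 + 38·5 = 637
Nadia has the highest Borda score (637).

Nadia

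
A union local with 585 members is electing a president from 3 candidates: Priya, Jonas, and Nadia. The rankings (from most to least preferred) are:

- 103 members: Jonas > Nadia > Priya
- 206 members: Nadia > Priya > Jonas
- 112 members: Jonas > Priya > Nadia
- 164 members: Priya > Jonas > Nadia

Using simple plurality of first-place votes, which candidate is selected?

Jonas

First-place votes: Priya 164, Jonas 215, Nadia 206.
Jonas has the most first-place votes.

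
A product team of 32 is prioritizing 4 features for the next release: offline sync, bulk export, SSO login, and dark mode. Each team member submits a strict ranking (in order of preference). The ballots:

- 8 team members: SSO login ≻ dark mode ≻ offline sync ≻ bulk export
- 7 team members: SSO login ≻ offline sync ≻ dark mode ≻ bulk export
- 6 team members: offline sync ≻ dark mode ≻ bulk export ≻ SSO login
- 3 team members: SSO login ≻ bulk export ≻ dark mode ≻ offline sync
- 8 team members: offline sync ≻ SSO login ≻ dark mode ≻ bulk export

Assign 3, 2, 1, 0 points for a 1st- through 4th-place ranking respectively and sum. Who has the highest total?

offline sync: 8·1 + 7·2 + 6·3 + 3·0 + 8·3 = 64
bulk export: 8·0 + 7·0 + 6·1 + 3·2 + 8·0 = 12
SSO login: 8·3 + 7·3 + 6·0 + 3·3 + 8·2 = 70
dark mode: 8·2 + 7·1 + 6·2 + 3·1 + 8·1 = 46
SSO login has the highest Borda score (70).

SSO login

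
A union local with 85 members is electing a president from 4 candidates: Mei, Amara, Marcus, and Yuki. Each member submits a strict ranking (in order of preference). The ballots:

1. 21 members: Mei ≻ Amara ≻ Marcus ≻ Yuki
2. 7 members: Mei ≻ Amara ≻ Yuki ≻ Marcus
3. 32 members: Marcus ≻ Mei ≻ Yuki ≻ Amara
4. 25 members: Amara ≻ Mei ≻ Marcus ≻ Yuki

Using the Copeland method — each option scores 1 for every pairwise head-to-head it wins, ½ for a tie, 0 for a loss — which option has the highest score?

Mei

Mei: beats Amara, Marcus, and Yuki → score 3.
Amara: beats Marcus and Yuki; loses to Mei → score 2.
Marcus: beats Yuki; loses to Mei and Amara → score 1.
Yuki: loses to Mei, Amara, and Marcus → score 0.
Mei has the best pairwise record.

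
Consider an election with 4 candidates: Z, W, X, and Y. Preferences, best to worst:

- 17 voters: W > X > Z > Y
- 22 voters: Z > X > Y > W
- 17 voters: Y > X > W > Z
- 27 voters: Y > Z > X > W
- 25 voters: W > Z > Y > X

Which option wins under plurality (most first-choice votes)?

Y

First-place votes: Z 22, W 42, X 0, Y 44.
Y has the most first-place votes.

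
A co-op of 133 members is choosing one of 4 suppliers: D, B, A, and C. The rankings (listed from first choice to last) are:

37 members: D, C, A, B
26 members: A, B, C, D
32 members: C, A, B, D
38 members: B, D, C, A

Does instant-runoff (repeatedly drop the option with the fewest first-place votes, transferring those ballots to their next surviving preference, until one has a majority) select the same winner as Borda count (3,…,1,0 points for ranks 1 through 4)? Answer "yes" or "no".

Instant-runoff — R1 D 37, B 38, A 26, C 32 (A out); R2 D 37, B 64, C 32 (C out); R3 D 37, B 96 (B winner). Winner: B.
Borda — scores: D 187, B 198, A 179, C 234. Winner: C.
The two methods disagree.

no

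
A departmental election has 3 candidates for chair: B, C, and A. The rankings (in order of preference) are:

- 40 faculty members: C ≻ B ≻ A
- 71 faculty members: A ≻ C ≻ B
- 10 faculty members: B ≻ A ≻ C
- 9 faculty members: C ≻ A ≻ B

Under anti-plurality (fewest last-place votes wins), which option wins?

Last-place votes: B 80, C 10, A 40.
C is ranked last by the fewest voters, so C wins.

C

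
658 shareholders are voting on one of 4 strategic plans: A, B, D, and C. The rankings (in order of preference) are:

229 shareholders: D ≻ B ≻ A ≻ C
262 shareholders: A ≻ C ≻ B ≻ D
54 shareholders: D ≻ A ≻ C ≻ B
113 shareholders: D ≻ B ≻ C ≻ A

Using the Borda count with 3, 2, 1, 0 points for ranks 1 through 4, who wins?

D

A: 229·1 + 262·3 + 54·2 + 113·0 = 1123
B: 229·2 + 262·1 + 54·0 + 113·2 = 946
D: 229·3 + 262·0 + 54·3 + 113·3 = 1188
C: 229·0 + 262·2 + 54·1 + 113·1 = 691
D has the highest Borda score (1188).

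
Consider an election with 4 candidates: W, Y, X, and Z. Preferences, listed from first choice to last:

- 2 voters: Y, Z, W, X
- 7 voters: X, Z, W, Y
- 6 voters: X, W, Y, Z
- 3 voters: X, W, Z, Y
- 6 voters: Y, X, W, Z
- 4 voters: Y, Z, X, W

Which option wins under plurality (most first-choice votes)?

X

First-place votes: W 0, Y 12, X 16, Z 0.
X has the most first-place votes.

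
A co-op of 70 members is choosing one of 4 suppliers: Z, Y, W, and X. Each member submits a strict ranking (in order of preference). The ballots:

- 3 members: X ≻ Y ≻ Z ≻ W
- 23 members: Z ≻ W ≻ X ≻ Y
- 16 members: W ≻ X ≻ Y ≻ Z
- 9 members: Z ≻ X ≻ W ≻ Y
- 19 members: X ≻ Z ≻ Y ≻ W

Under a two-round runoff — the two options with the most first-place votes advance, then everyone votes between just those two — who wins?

Round 1 first-place votes: Z 32, Y 0, W 16, X 22.
Z and X advance.
Runoff: Z is preferred to X by 32 voters; X by 38.
X wins the runoff.

X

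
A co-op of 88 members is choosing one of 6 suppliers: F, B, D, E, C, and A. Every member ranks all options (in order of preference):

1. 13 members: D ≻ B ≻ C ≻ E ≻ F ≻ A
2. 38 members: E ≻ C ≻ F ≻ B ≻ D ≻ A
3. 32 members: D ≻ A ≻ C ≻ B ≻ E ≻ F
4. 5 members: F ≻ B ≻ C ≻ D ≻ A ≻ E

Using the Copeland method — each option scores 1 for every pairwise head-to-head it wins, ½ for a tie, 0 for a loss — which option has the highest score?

D

F: beats A; loses to B, D, E, and C → score 1.
B: beats F, E, and A; loses to D and C → score 3.
D: beats F, B, E, C, and A → score 5.
E: beats F and A; loses to B, D, and C → score 2.
C: beats F, B, E, and A; loses to D → score 4.
A: loses to F, B, D, E, and C → score 0.
D has the best pairwise record.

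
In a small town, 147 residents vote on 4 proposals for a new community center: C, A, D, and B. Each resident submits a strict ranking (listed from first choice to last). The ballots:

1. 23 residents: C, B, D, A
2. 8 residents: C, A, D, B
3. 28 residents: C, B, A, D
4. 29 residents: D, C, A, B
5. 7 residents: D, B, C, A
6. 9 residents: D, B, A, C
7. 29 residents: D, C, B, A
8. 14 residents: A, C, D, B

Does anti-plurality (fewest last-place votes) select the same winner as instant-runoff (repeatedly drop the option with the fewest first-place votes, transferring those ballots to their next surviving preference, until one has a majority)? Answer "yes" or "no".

no

Anti-plurality — last-place votes: C 9, A 59, D 28, B 51. Winner: C.
Instant-runoff — R1 C 59, A 14, D 74, B 0 (D winner). Winner: D.
The two methods disagree.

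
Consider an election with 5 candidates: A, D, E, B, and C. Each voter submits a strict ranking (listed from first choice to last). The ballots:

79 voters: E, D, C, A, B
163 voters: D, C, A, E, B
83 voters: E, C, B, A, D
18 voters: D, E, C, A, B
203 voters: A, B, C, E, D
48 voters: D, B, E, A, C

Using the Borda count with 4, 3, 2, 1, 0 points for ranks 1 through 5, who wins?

A: 79·1 + 163·2 + 83·1 + 18·1 + 203·4 + 48·1 = 1366
D: 79·3 + 163·4 + 83·0 + 18·4 + 203·0 + 48·4 = 1153
E: 79·4 + 163·1 + 83·4 + 18·3 + 203·1 + 48·2 = 1164
B: 79·0 + 163·0 + 83·2 + 18·0 + 203·3 + 48·3 = 919
C: 79·2 + 163·3 + 83·3 + 18·2 + 203·2 + 48·0 = 1338
A has the highest Borda score (1366).

A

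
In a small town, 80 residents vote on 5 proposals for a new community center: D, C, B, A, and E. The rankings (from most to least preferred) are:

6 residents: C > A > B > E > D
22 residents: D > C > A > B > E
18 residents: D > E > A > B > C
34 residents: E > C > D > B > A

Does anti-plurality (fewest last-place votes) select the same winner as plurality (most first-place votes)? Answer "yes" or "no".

Anti-plurality — last-place votes: D 6, C 18, B 0, A 34, E 22. Winner: B.
Plurality — first-place votes: D 40, C 6, B 0, A 0, E 34. Winner: D.
The two methods disagree.

no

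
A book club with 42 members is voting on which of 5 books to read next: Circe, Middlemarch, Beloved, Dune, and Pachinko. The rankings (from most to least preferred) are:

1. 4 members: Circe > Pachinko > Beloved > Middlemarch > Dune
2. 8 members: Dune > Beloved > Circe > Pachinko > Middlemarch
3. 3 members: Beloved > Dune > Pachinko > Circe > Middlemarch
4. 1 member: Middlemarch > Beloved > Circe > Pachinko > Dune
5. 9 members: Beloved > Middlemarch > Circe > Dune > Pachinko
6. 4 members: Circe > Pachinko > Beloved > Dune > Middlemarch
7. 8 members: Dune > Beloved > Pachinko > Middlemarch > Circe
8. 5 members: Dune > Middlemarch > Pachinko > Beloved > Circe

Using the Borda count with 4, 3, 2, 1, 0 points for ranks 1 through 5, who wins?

Beloved

Circe: 4·4 + 8·2 + 3·1 + 1·2 + 9·2 + 4·4 + 8·0 + 5·0 = 71
Middlemarch: 4·1 + 8·0 + 3·0 + 1·4 + 9·3 + 4·0 + 8·1 + 5·3 = 58
Beloved: 4·2 + 8·3 + 3·4 + 1·3 + 9·4 + 4·2 + 8·3 + 5·1 = 120
Dune: 4·0 + 8·4 + 3·3 + 1·0 + 9·1 + 4·1 + 8·4 + 5·4 = 106
Pachinko: 4·3 + 8·1 + 3·2 + 1·1 + 9·0 + 4·3 + 8·2 + 5·2 = 65
Beloved has the highest Borda score (120).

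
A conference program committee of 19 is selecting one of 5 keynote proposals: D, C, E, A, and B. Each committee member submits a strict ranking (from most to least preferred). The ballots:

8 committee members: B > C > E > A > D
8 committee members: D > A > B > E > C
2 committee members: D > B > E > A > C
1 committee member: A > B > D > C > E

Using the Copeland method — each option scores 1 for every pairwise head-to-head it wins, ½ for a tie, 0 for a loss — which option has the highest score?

D: beats C, E, A, and B → score 4.
C: loses to D, E, A, and B → score 0.
E: beats C and A; loses to D and B → score 2.
A: beats C; loses to D, E, and B → score 1.
B: beats C, E, and A; loses to D → score 3.
D has the best pairwise record.

D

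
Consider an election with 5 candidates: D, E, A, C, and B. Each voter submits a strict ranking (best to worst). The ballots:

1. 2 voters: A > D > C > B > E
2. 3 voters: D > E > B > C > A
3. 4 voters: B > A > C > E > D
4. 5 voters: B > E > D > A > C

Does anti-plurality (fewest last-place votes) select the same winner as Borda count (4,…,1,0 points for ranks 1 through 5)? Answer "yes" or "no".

Anti-plurality — last-place votes: D 4, E 2, A 3, C 5, B 0. Winner: B.
Borda — scores: D 28, E 28, A 25, C 15, B 44. Winner: B.
The two methods agree.

yes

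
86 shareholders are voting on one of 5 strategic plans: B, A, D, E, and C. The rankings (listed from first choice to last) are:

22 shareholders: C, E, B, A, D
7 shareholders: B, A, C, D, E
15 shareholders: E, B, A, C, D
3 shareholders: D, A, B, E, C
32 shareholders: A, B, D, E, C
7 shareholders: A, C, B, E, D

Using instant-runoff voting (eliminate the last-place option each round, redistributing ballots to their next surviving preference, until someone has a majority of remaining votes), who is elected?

Round 1: B 7, A 39, D 3, E 15, C 22. Eliminate D.
Round 2: B 7, A 42, E 15, C 22. Eliminate B.
Round 3: A 49, E 15, C 22. A has a majority.

A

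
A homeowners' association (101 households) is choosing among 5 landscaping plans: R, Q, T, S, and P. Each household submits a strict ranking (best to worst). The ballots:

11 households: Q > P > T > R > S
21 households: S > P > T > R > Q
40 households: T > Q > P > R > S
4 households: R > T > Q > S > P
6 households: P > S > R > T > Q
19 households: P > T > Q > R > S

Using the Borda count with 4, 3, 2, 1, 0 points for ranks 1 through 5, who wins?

T

R: 11·1 + 21·1 + 40·1 + 4·4 + 6·2 + 19·1 = 119
Q: 11·4 + 21·0 + 40·3 + 4·2 + 6·0 + 19·2 = 210
T: 11·2 + 21·2 + 40·4 + 4·3 + 6·1 + 19·3 = 299
S: 11·0 + 21·4 + 40·0 + 4·1 + 6·3 + 19·0 = 106
P: 11·3 + 21·3 + 40·2 + 4·0 + 6·4 + 19·4 = 276
T has the highest Borda score (299).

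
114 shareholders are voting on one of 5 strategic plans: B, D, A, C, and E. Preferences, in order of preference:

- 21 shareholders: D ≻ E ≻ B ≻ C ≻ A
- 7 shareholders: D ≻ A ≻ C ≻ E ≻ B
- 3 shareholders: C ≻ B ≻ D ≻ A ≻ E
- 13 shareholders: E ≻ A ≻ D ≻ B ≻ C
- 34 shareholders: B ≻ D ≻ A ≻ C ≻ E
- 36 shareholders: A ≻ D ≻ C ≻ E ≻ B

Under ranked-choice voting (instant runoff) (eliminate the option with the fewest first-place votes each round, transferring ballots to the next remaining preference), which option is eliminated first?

Round 1: B 34, D 28, A 36, C 3, E 13. Eliminate C.

C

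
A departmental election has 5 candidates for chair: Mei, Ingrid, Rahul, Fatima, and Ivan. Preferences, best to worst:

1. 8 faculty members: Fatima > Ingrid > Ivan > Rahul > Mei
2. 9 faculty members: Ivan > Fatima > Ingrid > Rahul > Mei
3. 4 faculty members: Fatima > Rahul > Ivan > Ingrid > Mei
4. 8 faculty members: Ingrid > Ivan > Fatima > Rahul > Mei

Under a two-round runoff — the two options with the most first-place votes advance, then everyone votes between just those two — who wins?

Ivan

Round 1 first-place votes: Mei 0, Ingrid 8, Rahul 0, Fatima 12, Ivan 9.
Fatima and Ivan advance.
Runoff: Fatima is preferred to Ivan by 12 voters; Ivan by 17.
Ivan wins the runoff.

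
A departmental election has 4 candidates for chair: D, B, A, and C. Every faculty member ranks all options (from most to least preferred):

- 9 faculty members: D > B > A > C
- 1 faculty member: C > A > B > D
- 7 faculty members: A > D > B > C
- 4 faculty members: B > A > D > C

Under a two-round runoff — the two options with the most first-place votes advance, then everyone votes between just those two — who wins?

Round 1 first-place votes: D 9, B 4, A 7, C 1.
D and A advance.
Runoff: D is preferred to A by 9 voters; A by 12.
A wins the runoff.

A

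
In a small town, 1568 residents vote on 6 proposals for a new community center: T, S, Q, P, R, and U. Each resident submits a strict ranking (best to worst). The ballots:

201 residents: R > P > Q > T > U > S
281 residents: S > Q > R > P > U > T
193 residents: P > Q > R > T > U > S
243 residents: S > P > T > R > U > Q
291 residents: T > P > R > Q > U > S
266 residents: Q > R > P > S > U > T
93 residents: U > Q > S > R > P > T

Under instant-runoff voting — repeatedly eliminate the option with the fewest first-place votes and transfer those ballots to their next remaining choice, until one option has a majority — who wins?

Q

Round 1: T 291, S 524, Q 266, P 193, R 201, U 93. Eliminate U.
Round 2: T 291, S 524, Q 359, P 193, R 201. Eliminate P.
Round 3: T 291, S 524, Q 552, R 201. Eliminate R.
Round 4: T 291, S 524, Q 753. Eliminate T.
Round 5: S 524, Q 1044. Q has a majority.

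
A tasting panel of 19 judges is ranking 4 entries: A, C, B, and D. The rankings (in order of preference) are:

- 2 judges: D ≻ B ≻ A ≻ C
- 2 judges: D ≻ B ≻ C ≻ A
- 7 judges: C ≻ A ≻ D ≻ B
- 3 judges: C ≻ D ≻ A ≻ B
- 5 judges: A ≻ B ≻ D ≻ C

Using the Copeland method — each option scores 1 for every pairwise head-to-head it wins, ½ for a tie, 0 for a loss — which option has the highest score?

C

A: beats B and D; loses to C → score 2.
C: beats A, B, and D → score 3.
B: loses to A, C, and D → score 0.
D: beats B; loses to A and C → score 1.
C has the best pairwise record.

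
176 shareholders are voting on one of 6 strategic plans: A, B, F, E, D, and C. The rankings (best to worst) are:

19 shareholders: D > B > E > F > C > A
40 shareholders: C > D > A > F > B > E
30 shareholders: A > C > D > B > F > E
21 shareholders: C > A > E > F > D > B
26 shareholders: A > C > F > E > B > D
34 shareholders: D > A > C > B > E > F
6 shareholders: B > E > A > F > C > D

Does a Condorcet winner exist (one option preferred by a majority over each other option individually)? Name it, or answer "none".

Checking pairwise contests:
D beats A 93–83.
A beats B 151–25.
A beats F 157–19.
A beats E 151–25.
C beats D 123–53.
A beats C 96–80.
Every option loses at least one head-to-head, so there is no Condorcet winner.

none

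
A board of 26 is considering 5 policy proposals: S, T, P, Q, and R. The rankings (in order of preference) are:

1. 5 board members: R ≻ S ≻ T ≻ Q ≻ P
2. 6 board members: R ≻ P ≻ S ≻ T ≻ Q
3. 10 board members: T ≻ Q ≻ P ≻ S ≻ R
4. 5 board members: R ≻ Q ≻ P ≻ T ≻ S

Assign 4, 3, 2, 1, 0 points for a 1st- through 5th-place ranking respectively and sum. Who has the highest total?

S: 5·3 + 6·2 + 10·1 + 5·0 = 37
T: 5·2 + 6·1 + 10·4 + 5·1 = 61
P: 5·0 + 6·3 + 10·2 + 5·2 = 48
Q: 5·1 + 6·0 + 10·3 + 5·3 = 50
R: 5·4 + 6·4 + 10·0 + 5·4 = 64
R has the highest Borda score (64).

R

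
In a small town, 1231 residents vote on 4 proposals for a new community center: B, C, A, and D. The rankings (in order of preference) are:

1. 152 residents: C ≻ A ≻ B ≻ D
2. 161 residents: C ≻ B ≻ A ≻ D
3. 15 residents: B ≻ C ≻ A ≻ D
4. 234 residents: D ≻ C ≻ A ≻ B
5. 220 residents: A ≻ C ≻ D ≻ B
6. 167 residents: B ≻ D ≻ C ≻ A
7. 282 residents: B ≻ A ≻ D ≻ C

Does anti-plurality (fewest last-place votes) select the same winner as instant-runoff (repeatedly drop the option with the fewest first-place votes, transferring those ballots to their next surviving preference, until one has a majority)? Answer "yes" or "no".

Anti-plurality — last-place votes: B 454, C 282, A 167, D 328. Winner: A.
Instant-runoff — R1 B 464, C 313, A 220, D 234 (A out); R2 B 464, C 533, D 234 (D out); R3 B 464, C 767 (C winner). Winner: C.
The two methods disagree.

no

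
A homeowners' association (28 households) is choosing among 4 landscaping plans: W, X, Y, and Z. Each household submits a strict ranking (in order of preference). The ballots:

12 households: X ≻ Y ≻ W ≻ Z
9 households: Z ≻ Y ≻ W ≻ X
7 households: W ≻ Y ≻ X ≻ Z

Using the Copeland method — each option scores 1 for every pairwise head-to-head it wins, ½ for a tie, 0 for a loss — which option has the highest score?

W: beats X and Z; loses to Y → score 2.
X: beats Z; loses to W and Y → score 1.
Y: beats W, X, and Z → score 3.
Z: loses to W, X, and Y → score 0.
Y has the best pairwise record.

Y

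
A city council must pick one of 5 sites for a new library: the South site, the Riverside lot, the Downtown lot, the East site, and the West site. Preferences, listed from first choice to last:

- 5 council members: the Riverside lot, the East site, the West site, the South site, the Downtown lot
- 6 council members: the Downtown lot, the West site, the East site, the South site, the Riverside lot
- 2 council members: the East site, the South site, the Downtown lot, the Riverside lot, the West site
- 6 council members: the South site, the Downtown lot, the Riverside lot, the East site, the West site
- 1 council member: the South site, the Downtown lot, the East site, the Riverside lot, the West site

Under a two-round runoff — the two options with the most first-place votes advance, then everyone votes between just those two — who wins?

the South site

Round 1 first-place votes: the South site 7, the Riverside lot 5, the Downtown lot 6, the East site 2, the West site 0.
the South site and the Downtown lot advance.
Runoff: the South site is preferred to the Downtown lot by 14 voters; the Downtown lot by 6.
the South site wins the runoff.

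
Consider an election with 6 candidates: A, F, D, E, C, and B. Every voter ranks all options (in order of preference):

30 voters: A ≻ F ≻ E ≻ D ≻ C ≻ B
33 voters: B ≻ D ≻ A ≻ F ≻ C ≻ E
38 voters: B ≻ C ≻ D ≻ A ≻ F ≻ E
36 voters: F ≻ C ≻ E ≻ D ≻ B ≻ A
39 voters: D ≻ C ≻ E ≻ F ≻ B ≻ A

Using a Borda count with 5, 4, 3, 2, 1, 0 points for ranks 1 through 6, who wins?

D

A: 30·5 + 33·3 + 38·2 + 36·0 + 39·0 = 325
F: 30·4 + 33·2 + 38·1 + 36·5 + 39·2 = 482
D: 30·2 + 33·4 + 38·3 + 36·2 + 39·5 = 573
E: 30·3 + 33·0 + 38·0 + 36·3 + 39·3 = 315
C: 30·1 + 33·1 + 38·4 + 36·4 + 39·4 = 515
B: 30·0 + 33·5 + 38·5 + 36·1 + 39·1 = 430
D has the highest Borda score (573).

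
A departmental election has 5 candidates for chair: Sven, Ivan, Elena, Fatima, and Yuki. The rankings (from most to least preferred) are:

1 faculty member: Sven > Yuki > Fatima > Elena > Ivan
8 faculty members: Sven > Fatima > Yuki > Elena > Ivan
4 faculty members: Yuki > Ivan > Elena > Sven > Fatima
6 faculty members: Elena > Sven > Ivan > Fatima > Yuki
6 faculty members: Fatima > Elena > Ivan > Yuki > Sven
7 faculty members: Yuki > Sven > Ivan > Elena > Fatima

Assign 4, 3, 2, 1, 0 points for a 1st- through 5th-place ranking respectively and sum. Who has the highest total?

Sven: 1·4 + 8·4 + 4·1 + 6·3 + 6·0 + 7·3 = 79
Ivan: 1·0 + 8·0 + 4·3 + 6·2 + 6·2 + 7·2 = 50
Elena: 1·1 + 8·1 + 4·2 + 6·4 + 6·3 + 7·1 = 66
Fatima: 1·2 + 8·3 + 4·0 + 6·1 + 6·4 + 7·0 = 56
Yuki: 1·3 + 8·2 + 4·4 + 6·0 + 6·1 + 7·4 = 69
Sven has the highest Borda score (79).

Sven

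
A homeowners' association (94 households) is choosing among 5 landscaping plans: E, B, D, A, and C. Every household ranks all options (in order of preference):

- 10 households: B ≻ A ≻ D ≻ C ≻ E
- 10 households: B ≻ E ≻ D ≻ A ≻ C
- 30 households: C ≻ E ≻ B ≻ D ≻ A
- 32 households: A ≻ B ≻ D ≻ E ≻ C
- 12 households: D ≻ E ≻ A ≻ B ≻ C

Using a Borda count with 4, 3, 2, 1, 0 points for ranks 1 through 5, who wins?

B

E: 10·0 + 10·3 + 30·3 + 32·1 + 12·3 = 188
B: 10·4 + 10·4 + 30·2 + 32·3 + 12·1 = 248
D: 10·2 + 10·2 + 30·1 + 32·2 + 12·4 = 182
A: 10·3 + 10·1 + 30·0 + 32·4 + 12·2 = 192
C: 10·1 + 10·0 + 30·4 + 32·0 + 12·0 = 130
B has the highest Borda score (248).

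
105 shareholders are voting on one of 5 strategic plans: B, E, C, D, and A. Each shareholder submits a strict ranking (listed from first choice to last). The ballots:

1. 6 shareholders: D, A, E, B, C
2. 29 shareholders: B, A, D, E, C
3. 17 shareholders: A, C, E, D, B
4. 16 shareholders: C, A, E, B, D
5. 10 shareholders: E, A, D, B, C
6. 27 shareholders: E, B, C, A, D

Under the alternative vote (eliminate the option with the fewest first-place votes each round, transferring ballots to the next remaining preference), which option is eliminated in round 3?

Round 1: B 29, E 37, C 16, D 6, A 17. Eliminate D.
Round 2: B 29, E 37, C 16, A 23. Eliminate C.
Round 3: B 29, E 37, A 39. Eliminate B.

B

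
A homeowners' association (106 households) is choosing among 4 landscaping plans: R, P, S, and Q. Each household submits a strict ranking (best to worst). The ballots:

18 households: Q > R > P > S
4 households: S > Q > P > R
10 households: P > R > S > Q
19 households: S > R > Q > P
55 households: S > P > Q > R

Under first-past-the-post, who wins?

S

First-place votes: R 0, P 10, S 78, Q 18.
S has the most first-place votes.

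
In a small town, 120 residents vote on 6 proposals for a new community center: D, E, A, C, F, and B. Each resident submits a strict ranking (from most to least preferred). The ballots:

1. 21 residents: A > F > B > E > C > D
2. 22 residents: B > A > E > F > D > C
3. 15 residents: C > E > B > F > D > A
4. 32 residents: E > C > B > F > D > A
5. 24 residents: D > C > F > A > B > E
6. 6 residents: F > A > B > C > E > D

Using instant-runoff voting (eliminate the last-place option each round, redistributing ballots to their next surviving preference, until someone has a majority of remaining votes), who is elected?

Round 1: D 24, E 32, A 21, C 15, F 6, B 22. Eliminate F.
Round 2: D 24, E 32, A 27, C 15, B 22. Eliminate C.
Round 3: D 24, E 47, A 27, B 22. Eliminate B.
Round 4: D 24, E 47, A 49. Eliminate D.
Round 5: E 47, A 73. A has a majority.

A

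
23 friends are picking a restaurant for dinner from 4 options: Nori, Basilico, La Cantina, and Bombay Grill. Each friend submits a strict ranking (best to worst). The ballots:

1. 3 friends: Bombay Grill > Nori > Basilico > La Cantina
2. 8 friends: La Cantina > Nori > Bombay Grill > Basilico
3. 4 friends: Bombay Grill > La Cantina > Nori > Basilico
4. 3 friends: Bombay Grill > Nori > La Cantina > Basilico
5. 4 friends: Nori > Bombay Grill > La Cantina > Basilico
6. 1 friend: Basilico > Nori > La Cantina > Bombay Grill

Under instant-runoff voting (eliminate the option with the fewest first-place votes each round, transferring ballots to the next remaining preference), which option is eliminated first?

Round 1: Nori 4, Basilico 1, La Cantina 8, Bombay Grill 10. Eliminate Basilico.

Basilico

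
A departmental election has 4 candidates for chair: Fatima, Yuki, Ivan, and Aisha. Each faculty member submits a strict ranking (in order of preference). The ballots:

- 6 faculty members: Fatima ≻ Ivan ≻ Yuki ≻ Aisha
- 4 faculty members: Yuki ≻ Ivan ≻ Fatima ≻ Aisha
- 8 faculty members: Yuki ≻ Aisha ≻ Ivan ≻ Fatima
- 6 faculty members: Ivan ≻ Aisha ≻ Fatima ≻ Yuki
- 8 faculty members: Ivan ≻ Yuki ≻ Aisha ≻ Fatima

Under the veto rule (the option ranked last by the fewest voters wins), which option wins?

Last-place votes: Fatima 16, Yuki 6, Ivan 0, Aisha 10.
Ivan is ranked last by the fewest voters, so Ivan wins.

Ivan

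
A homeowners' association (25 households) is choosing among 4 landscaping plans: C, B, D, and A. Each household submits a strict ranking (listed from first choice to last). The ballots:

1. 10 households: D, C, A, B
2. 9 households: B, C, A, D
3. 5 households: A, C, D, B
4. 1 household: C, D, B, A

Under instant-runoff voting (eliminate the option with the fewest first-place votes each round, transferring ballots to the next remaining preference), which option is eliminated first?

C

Round 1: C 1, B 9, D 10, A 5. Eliminate C.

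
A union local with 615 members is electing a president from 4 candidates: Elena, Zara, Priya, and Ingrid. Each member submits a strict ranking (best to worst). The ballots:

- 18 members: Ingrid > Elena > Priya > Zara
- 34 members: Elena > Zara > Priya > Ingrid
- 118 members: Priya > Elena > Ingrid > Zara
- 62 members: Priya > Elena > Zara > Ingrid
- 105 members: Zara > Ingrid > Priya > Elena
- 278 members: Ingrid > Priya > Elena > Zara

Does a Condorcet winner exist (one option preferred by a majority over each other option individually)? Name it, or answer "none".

Ingrid

Ingrid vs Elena: 401–214 for Ingrid.
Ingrid vs Zara: 414–201 for Ingrid.
Ingrid vs Priya: 401–214 for Ingrid.
Ingrid beats every other option head-to-head.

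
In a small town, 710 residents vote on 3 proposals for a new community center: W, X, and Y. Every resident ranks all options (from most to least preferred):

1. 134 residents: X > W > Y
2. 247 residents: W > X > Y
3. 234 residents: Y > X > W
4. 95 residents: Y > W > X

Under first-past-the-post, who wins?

Y

First-place votes: W 247, X 134, Y 329.
Y has the most first-place votes.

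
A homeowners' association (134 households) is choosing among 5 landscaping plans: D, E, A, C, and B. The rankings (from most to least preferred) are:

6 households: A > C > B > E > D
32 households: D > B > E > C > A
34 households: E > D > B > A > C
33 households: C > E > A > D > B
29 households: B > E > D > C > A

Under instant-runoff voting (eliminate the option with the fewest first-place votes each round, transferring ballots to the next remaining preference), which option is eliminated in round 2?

B

Round 1: D 32, E 34, A 6, C 33, B 29. Eliminate A.
Round 2: D 32, E 34, C 39, B 29. Eliminate B.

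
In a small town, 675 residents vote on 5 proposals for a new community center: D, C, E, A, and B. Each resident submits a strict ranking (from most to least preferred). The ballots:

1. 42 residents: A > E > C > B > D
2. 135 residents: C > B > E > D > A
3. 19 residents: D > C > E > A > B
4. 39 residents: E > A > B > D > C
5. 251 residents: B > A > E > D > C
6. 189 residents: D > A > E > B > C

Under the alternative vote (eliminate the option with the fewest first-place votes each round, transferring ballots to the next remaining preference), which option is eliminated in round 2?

A

Round 1: D 208, C 135, E 39, A 42, B 251. Eliminate E.
Round 2: D 208, C 135, A 81, B 251. Eliminate A.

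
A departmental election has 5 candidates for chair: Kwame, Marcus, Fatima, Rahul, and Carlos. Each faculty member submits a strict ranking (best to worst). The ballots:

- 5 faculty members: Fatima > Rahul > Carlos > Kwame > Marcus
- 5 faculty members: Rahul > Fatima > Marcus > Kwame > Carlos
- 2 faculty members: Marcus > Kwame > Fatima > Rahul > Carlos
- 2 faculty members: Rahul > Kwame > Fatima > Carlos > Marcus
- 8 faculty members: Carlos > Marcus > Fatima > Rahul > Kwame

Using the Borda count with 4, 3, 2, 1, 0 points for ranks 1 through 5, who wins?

Fatima

Kwame: 5·1 + 5·1 + 2·3 + 2·3 + 8·0 = 22
Marcus: 5·0 + 5·2 + 2·4 + 2·0 + 8·3 = 42
Fatima: 5·4 + 5·3 + 2·2 + 2·2 + 8·2 = 59
Rahul: 5·3 + 5·4 + 2·1 + 2·4 + 8·1 = 53
Carlos: 5·2 + 5·0 + 2·0 + 2·1 + 8·4 = 44
Fatima has the highest Borda score (59).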